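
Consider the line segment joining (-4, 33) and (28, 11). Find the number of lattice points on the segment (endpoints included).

3

The number of lattice points on a segment between lattice points is gcd(|Δx|,|Δy|) + 1 = gcd(32,22) + 1 = 2 + 1 = 3.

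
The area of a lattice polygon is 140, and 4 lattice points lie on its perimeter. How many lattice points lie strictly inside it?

Pick's theorem A = I + B/2 − 1 rearranges to I = A − B/2 + 1 = 140 − 4/2 + 1 = 139.

139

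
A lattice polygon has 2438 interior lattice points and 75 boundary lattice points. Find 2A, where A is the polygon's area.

Pick's theorem states A = I + B/2 − 1, so A = 2438 + 75/2 − 1 = 4949/2.
Hence 2A = 4949.

4949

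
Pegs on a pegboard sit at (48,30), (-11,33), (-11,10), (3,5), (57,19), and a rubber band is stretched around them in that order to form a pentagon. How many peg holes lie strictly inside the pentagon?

1313

By the shoelace formula, twice the signed area is |[48·33 − (-11)·30] + [(-11)·10 − (-11)·33] + [(-11)·5 − 3·10] + [3·19 − 57·5] + [57·30 − 48·19]| = 2652, so the area is 1326.
Summing gcd(|Δx|,|Δy|) over the edges gives the boundary count: gcd(59,3) + gcd(0,23) + gcd(14,5) + gcd(54,14) + gcd(9,11) = 1+23+1+2+1 = 28.
Pick's theorem gives I = A − B/2 + 1 = 1326 − 28/2 + 1 = 1313.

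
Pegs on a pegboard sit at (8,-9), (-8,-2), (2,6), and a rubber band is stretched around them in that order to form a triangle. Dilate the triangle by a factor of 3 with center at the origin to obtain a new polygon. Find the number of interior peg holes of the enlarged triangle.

The shoelace formula gives twice the area as |[8·(-2) − (-8)·(-9)] + [(-8)·6 − 2·(-2)] + [2·(-9) − 8·6]| = 198, so the area is 99.
The number of boundary lattice points is Σ gcd(|Δx|,|Δy|) = gcd(16,7) + gcd(10,8) + gcd(6,15) = 1+2+3 = 6.
Scaling by 3 multiplies the area by 3² = 9 (so the new area is 891) and multiplies the boundary lattice-point count by 3, giving 18.
By Pick's theorem, the interior count of the dilated polygon is 891 − 18/2 + 1 = 883.

883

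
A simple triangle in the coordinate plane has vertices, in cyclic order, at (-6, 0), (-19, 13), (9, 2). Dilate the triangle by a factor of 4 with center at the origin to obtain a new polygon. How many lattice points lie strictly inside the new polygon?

1739

The shoelace formula gives twice the area as |[(-6)·13 − (-19)·0] + [(-19)·2 − 9·13] + [9·0 − (-6)·2]| = 221, so the area is 221/2.
Summing gcd(|Δx|,|Δy|) over the edges gives the boundary count: gcd(13,13) + gcd(28,11) + gcd(15,2) = 13+1+1 = 15.
Scaling by 4 multiplies the area by 4² = 16 (so the new area is 1768) and multiplies the boundary lattice-point count by 4, giving 60.
By Pick's theorem, the interior count of the dilated polygon is 1768 − 60/2 + 1 = 1739.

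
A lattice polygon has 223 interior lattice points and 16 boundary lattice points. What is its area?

230

By Pick's theorem, A = I + B/2 − 1 = 223 + 16/2 − 1 = 230.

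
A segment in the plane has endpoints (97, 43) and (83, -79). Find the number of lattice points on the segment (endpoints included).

The number of lattice points on a segment between lattice points is gcd(|Δx|,|Δy|) + 1 = gcd(14,122) + 1 = 2 + 1 = 3.

3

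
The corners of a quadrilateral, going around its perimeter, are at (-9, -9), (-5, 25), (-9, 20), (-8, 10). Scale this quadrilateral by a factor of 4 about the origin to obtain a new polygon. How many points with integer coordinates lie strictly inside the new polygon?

The shoelace formula gives twice the area as |((-9)·25 − (-5)·(-9)) + ((-5)·20 − (-9)·25) + ((-9)·10 − (-8)·20) + ((-8)·(-9) − (-9)·10)| = 87, so the area is 87/2.
Along each edge there are gcd(|Δx|,|Δy|)+1 lattice points, so counting each shared vertex once the boundary has gcd(4,34) + gcd(4,5) + gcd(1,10) + gcd(1,19) = 2+1+1+1 = 5.
Scaling by 4 multiplies the area by 4² = 16 (so the new area is 696) and multiplies the boundary lattice-point count by 4, giving 20.
By Pick's theorem, the interior count of the dilated polygon is 696 − 20/2 + 1 = 687.

687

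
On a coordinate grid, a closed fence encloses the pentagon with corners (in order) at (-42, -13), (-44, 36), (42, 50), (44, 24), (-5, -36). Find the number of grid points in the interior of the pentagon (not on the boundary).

4947

By the shoelace formula, twice the signed area is |[(-42)·36 − (-44)·(-13)] + [(-44)·50 − 42·36] + [42·24 − 44·50] + [44·(-36) − (-5)·24] + [(-5)·(-13) − (-42)·(-36)]| = 9899, so the area is 4949.5.
Summing gcd(|Δx|,|Δy|) over the edges gives the boundary count: gcd(2,49) + gcd(86,14) + gcd(2,26) + gcd(49,60) + gcd(37,23) = 1+2+2+1+1 = 7.
Pick's theorem gives I = A − B/2 + 1 = 4949.5 − 7/2 + 1 = 4947.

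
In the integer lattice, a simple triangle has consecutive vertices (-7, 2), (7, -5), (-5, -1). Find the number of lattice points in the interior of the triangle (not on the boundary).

Using the shoelace formula, 2A = |[(-7)·(-5) − 7·2] + [7·(-1) − (-5)·(-5)] + [(-5)·2 − (-7)·(-1)]| = 28, so the area is 14.
Summing gcd(|Δx|,|Δy|) over the edges gives the boundary count: gcd(14,7) + gcd(12,4) + gcd(2,3) = 7+4+1 = 12.
By Pick's theorem A = I + B/2 − 1, so I = 14 − 12/2 + 1 = 9.

9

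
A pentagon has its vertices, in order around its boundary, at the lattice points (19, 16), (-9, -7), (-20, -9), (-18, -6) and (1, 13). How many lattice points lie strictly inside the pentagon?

By the shoelace formula, twice the signed area is |[19·(-7) − (-9)·16] + [(-9)·(-9) − (-20)·(-7)] + [(-20)·(-6) − (-18)·(-9)] + [(-18)·13 − 1·(-6)] + [1·16 − 19·13]| = 549, so the area is 274.5.
Summing gcd(|Δx|,|Δy|) over the edges gives the boundary count: gcd(28,23) + gcd(11,2) + gcd(2,3) + gcd(19,19) + gcd(18,3) = 1+1+1+19+3 = 25.
By Pick's theorem A = I + B/2 − 1, so I = 274.5 − 25/2 + 1 = 263.

263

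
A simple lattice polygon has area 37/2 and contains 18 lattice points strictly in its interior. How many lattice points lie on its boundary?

3

Pick's theorem gives A = I + B/2 − 1, so B = 2(A − I + 1) = 2(37/2 − 18 + 1) = 3.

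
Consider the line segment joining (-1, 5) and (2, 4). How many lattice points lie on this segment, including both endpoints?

2

The number of lattice points on a segment between lattice points is gcd(|Δx|,|Δy|) + 1 = gcd(3,1) + 1 = 1 + 1 = 2.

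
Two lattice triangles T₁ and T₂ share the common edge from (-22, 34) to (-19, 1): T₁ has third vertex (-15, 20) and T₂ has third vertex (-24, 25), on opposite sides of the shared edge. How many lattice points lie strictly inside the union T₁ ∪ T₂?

The union is the simple quadrilateral with vertices (-22, 34), (-15, 20), (-19, 1), (-24, 25) in order.
By the shoelace formula, twice the signed area is |((-22)·20 − (-15)·34) + ((-15)·1 − (-19)·20) + ((-19)·25 − (-24)·1) + ((-24)·34 − (-22)·25)| = 282, so the area is 141.
The number of boundary lattice points is Σ gcd(|Δx|,|Δy|) = gcd(7,14) + gcd(4,19) + gcd(5,24) + gcd(2,9) = 7+1+1+1 = 10.
By Pick's theorem I = A − B/2 + 1 = 141 − 10/2 + 1 = 137.

137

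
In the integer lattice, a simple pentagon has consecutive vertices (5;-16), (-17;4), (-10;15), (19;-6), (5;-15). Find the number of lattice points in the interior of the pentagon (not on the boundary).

By the shoelace formula, twice the signed area is |[5·4 − (-17)·(-16)] + [(-17)·15 − (-10)·4] + [(-10)·(-6) − 19·15] + [19·(-15) − 5·(-6)] + [5·(-16) − 5·(-15)]| = 952, so the area is 476.
Along each edge there are gcd(|Δx|,|Δy|)+1 lattice points, so counting each shared vertex once the boundary has gcd(22,20) + gcd(7,11) + gcd(29,21) + gcd(14,9) + gcd(0,1) = 2+1+1+1+1 = 6.
By Pick's theorem A = I + B/2 − 1, so I = 476 − 6/2 + 1 = 474.

474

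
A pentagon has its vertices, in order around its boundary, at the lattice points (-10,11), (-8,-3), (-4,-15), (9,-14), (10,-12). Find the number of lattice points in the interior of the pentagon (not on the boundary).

216

By the shoelace formula, twice the signed area is |((-10)·(-3) − (-8)·11) + ((-8)·(-15) − (-4)·(-3)) + ((-4)·(-14) − 9·(-15)) + (9·(-12) − 10·(-14)) + (10·11 − (-10)·(-12))| = 439, so the area is 219.5.
The number of boundary lattice points is Σ gcd(|Δx|,|Δy|) = gcd(2,14) + gcd(4,12) + gcd(13,1) + gcd(1,2) + gcd(20,23) = 2+4+1+1+1 = 9.
By Pick's theorem A = I + B/2 − 1, so I = 219.5 − 9/2 + 1 = 216.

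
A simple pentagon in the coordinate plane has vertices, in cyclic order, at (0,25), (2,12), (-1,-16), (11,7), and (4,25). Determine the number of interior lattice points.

220

Using the shoelace formula, 2A = |(0·12 − 2·25) + (2·(-16) − (-1)·12) + ((-1)·7 − 11·(-16)) + (11·25 − 4·7) + (4·25 − 0·25)| = 446, so the area is 223.
The number of boundary lattice points is Σ gcd(|Δx|,|Δy|) = gcd(2,13) + gcd(3,28) + gcd(12,23) + gcd(7,18) + gcd(4,0) = 1+1+1+1+4 = 8.
Pick's theorem gives I = A − B/2 + 1 = 223 − 8/2 + 1 = 220.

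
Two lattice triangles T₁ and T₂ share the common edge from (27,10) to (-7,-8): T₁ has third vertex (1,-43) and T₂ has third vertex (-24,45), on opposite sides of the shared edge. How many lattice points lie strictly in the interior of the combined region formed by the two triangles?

The union is the simple quadrilateral with vertices (27,10), (1,-43), (-7,-8), (-24,45) in order.
Using the shoelace formula, 2A = |[27·(-43) − 1·10] + [1·(-8) − (-7)·(-43)] + [(-7)·45 − (-24)·(-8)] + [(-24)·10 − 27·45]| = 3442, so the area is 1721.
The number of boundary lattice points is Σ gcd(|Δx|,|Δy|) = gcd(26,53) + gcd(8,35) + gcd(17,53) + gcd(51,35) = 1+1+1+1 = 4.
By Pick's theorem I = A − B/2 + 1 = 1721 − 4/2 + 1 = 1720.

1720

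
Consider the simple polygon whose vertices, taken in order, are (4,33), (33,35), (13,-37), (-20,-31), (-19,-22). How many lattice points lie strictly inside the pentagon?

The shoelace formula gives twice the area as |(4·35 − 33·33) + (33·(-37) − 13·35) + (13·(-31) − (-20)·(-37)) + ((-20)·(-22) − (-19)·(-31)) + ((-19)·33 − 4·(-22))| = 4456, so the area is 2228.
Summing gcd(|Δx|,|Δy|) over the edges gives the boundary count: gcd(29,2) + gcd(20,72) + gcd(33,6) + gcd(1,9) + gcd(23,55) = 1+4+3+1+1 = 10.
By Pick's theorem A = I + B/2 − 1, so I = 2228 − 10/2 + 1 = 2224.

2224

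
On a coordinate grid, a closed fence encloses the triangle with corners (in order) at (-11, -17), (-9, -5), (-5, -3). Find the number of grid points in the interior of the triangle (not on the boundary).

The shoelace formula gives twice the area as |((-11)·(-5) − (-9)·(-17)) + ((-9)·(-3) − (-5)·(-5)) + ((-5)·(-17) − (-11)·(-3))| = 44, so the area is 22.
The number of boundary lattice points is Σ gcd(|Δx|,|Δy|) = gcd(2,12) + gcd(4,2) + gcd(6,14) = 2+2+2 = 6.
Pick's theorem gives I = A − B/2 + 1 = 22 − 6/2 + 1 = 20.

20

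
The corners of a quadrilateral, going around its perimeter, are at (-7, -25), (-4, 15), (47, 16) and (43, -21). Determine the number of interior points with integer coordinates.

Using the shoelace formula, 2A = |((-7)·15 − (-4)·(-25)) + ((-4)·16 − 47·15) + (47·(-21) − 43·16) + (43·(-25) − (-7)·(-21))| = 3871, so the area is 3871/2.
Along each edge there are gcd(|Δx|,|Δy|)+1 lattice points, so counting each shared vertex once the boundary has gcd(3,40) + gcd(51,1) + gcd(4,37) + gcd(50,4) = 1+1+1+2 = 5.
Pick's theorem gives I = A − B/2 + 1 = 3871/2 − 5/2 + 1 = 1934.

1934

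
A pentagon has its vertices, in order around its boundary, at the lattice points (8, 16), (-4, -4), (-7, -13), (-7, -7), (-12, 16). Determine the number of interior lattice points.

Using the shoelace formula, 2A = |(8·(-4) − (-4)·16) + ((-4)·(-13) − (-7)·(-4)) + ((-7)·(-7) − (-7)·(-13)) + ((-7)·16 − (-12)·(-7)) + ((-12)·16 − 8·16)| = 502, so the area is 251.
The number of boundary lattice points is Σ gcd(|Δx|,|Δy|) = gcd(12,20) + gcd(3,9) + gcd(0,6) + gcd(5,23) + gcd(20,0) = 4+3+6+1+20 = 34.
Pick's theorem gives I = A − B/2 + 1 = 251 − 34/2 + 1 = 235.

235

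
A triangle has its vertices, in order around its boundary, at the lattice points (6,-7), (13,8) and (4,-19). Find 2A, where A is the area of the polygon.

The shoelace formula gives twice the area as |(6·8 − 13·(-7)) + (13·(-19) − 4·8) + (4·(-7) − 6·(-19))| = 54, so the area is 27.

54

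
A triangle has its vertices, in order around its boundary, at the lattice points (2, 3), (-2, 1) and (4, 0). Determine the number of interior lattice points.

Using the shoelace formula, 2A = |[2·1 − (-2)·3] + [(-2)·0 − 4·1] + [4·3 − 2·0]| = 16, so the area is 8.
Along each edge there are gcd(|Δx|,|Δy|)+1 lattice points, so counting each shared vertex once the boundary has gcd(4,2) + gcd(6,1) + gcd(2,3) = 2+1+1 = 4.
By Pick's theorem A = I + B/2 − 1, so I = 8 − 4/2 + 1 = 7.

7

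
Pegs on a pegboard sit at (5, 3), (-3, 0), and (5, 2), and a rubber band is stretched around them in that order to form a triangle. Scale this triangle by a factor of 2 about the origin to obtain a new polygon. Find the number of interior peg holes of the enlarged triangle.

The shoelace formula gives twice the area as |[5·0 − (-3)·3] + [(-3)·2 − 5·0] + [5·3 − 5·2]| = 8, so the area is 4.
The number of boundary lattice points is Σ gcd(|Δx|,|Δy|) = gcd(8,3) + gcd(8,2) + gcd(0,1) = 1+2+1 = 4.
Scaling by 2 multiplies the area by 2² = 4 (so the new area is 16) and multiplies the boundary lattice-point count by 2, giving 8.
By Pick's theorem, the interior count of the dilated polygon is 16 − 8/2 + 1 = 13.

13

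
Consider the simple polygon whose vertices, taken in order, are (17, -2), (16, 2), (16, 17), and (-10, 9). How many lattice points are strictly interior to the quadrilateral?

By the shoelace formula, twice the signed area is |(17·2 − 16·(-2)) + (16·17 − 16·2) + (16·9 − (-10)·17) + ((-10)·(-2) − 17·9)| = 487, so the area is 487/2.
The number of boundary lattice points is Σ gcd(|Δx|,|Δy|) = gcd(1,4) + gcd(0,15) + gcd(26,8) + gcd(27,11) = 1+15+2+1 = 19.
Pick's theorem gives I = A − B/2 + 1 = 487/2 − 19/2 + 1 = 235.

235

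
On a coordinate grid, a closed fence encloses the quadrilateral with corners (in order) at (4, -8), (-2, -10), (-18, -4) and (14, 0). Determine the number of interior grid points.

138

Using the shoelace formula, 2A = |(4·(-10) − (-2)·(-8)) + ((-2)·(-4) − (-18)·(-10)) + ((-18)·0 − 14·(-4)) + (14·(-8) − 4·0)| = 284, so the area is 142.
Summing gcd(|Δx|,|Δy|) over the edges gives the boundary count: gcd(6,2) + gcd(16,6) + gcd(32,4) + gcd(10,8) = 2+2+4+2 = 10.
By Pick's theorem A = I + B/2 − 1, so I = 142 − 10/2 + 1 = 138.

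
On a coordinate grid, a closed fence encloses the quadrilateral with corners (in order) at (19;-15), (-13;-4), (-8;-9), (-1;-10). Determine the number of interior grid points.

Using the shoelace formula, 2A = |(19·(-4) − (-13)·(-15)) + ((-13)·(-9) − (-8)·(-4)) + ((-8)·(-10) − (-1)·(-9)) + ((-1)·(-15) − 19·(-10))| = 90, so the area is 45.
Along each edge there are gcd(|Δx|,|Δy|)+1 lattice points, so counting each shared vertex once the boundary has gcd(32,11) + gcd(5,5) + gcd(7,1) + gcd(20,5) = 1+5+1+5 = 12.
By Pick's theorem A = I + B/2 − 1, so I = 45 − 12/2 + 1 = 40.

40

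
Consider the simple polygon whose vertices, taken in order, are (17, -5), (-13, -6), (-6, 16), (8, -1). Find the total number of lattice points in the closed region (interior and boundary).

By the shoelace formula, twice the signed area is |(17·(-6) − (-13)·(-5)) + ((-13)·16 − (-6)·(-6)) + ((-6)·(-1) − 8·16) + (8·(-5) − 17·(-1))| = 556, so the area is 278.
Summing gcd(|Δx|,|Δy|) over the edges gives the boundary count: gcd(30,1) + gcd(7,22) + gcd(14,17) + gcd(9,4) = 1+1+1+1 = 4.
Pick's theorem gives I = A − B/2 + 1 = 278 − 4/2 + 1 = 277, so the closed region contains I + B = 277 + 4 = 281 lattice points.

281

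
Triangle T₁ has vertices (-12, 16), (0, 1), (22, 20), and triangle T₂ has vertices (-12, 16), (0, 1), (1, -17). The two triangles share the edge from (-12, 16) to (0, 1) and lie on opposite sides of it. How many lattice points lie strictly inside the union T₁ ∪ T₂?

The union is the simple quadrilateral with vertices (-12, 16), (22, 20), (0, 1), (1, -17) in order.
Using the shoelace formula, 2A = |((-12)·20 − 22·16) + (22·1 − 0·20) + (0·(-17) − 1·1) + (1·16 − (-12)·(-17))| = 759, so the area is 759/2.
Summing gcd(|Δx|,|Δy|) over the edges gives the boundary count: gcd(34,4) + gcd(22,19) + gcd(1,18) + gcd(13,33) = 2+1+1+1 = 5.
By Pick's theorem I = A − B/2 + 1 = 759/2 − 5/2 + 1 = 378.

378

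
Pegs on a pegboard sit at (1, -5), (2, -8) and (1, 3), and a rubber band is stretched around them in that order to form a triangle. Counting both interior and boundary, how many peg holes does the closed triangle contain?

The shoelace formula gives twice the area as |(1·(-8) − 2·(-5)) + (2·3 − 1·(-8)) + (1·(-5) − 1·3)| = 8, so the area is 4.
Along each edge there are gcd(|Δx|,|Δy|)+1 lattice points, so counting each shared vertex once the boundary has gcd(1,3) + gcd(1,11) + gcd(0,8) = 1+1+8 = 10.
Pick's theorem gives I = A − B/2 + 1 = 4 − 10/2 + 1 = 0, so the closed region contains I + B = 0 + 10 = 10 lattice points.

10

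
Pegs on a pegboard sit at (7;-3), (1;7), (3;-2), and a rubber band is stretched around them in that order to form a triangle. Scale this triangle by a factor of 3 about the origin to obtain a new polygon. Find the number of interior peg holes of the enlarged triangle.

148

Using the shoelace formula, 2A = |(7·7 − 1·(-3)) + (1·(-2) − 3·7) + (3·(-3) − 7·(-2))| = 34, so the area is 17.
Summing gcd(|Δx|,|Δy|) over the edges gives the boundary count: gcd(6,10) + gcd(2,9) + gcd(4,1) = 2+1+1 = 4.
Scaling by 3 multiplies the area by 3² = 9 (so the new area is 153) and multiplies the boundary lattice-point count by 3, giving 12.
By Pick's theorem, the interior count of the dilated polygon is 153 − 12/2 + 1 = 148.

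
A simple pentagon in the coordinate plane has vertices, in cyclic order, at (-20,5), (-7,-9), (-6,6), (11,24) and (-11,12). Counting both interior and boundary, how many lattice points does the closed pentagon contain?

249

By the shoelace formula, twice the signed area is |[(-20)·(-9) − (-7)·5] + [(-7)·6 − (-6)·(-9)] + [(-6)·24 − 11·6] + [11·12 − (-11)·24] + [(-11)·5 − (-20)·12]| = 490, so the area is 245.
The number of boundary lattice points is Σ gcd(|Δx|,|Δy|) = gcd(13,14) + gcd(1,15) + gcd(17,18) + gcd(22,12) + gcd(9,7) = 1+1+1+2+1 = 6.
Pick's theorem gives I = A − B/2 + 1 = 245 − 6/2 + 1 = 243, so the closed region contains I + B = 243 + 6 = 249 lattice points.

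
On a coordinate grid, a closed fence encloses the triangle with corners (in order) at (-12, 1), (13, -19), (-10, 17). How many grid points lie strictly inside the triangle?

217

Using the shoelace formula, 2A = |((-12)·(-19) − 13·1) + (13·17 − (-10)·(-19)) + ((-10)·1 − (-12)·17)| = 440, so the area is 220.
Summing gcd(|Δx|,|Δy|) over the edges gives the boundary count: gcd(25,20) + gcd(23,36) + gcd(2,16) = 5+1+2 = 8.
Pick's theorem gives I = A − B/2 + 1 = 220 − 8/2 + 1 = 217.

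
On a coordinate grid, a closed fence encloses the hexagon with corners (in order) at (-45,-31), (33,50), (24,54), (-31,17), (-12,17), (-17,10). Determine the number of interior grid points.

By the shoelace formula, twice the signed area is |[(-45)·50 − 33·(-31)] + [33·54 − 24·50] + [24·17 − (-31)·54] + [(-31)·17 − (-12)·17] + [(-12)·10 − (-17)·17] + [(-17)·(-31) − (-45)·10]| = 2260, so the area is 1130.
Summing gcd(|Δx|,|Δy|) over the edges gives the boundary count: gcd(78,81) + gcd(9,4) + gcd(55,37) + gcd(19,0) + gcd(5,7) + gcd(28,41) = 3+1+1+19+1+1 = 26.
Pick's theorem gives I = A − B/2 + 1 = 1130 − 26/2 + 1 = 1118.

1118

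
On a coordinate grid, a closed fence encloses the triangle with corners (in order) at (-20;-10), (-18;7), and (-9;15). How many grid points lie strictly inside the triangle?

68

The shoelace formula gives twice the area as |[(-20)·7 − (-18)·(-10)] + [(-18)·15 − (-9)·7] + [(-9)·(-10) − (-20)·15]| = 137, so the area is 68.5.
Along each edge there are gcd(|Δx|,|Δy|)+1 lattice points, so counting each shared vertex once the boundary has gcd(2,17) + gcd(9,8) + gcd(11,25) = 1+1+1 = 3.
By Pick's theorem A = I + B/2 − 1, so I = 68.5 − 3/2 + 1 = 68.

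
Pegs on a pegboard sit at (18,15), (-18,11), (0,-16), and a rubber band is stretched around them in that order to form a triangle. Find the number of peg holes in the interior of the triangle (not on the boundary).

516

By the shoelace formula, twice the signed area is |[18·11 − (-18)·15] + [(-18)·(-16) − 0·11] + [0·15 − 18·(-16)]| = 1044, so the area is 522.
The number of boundary lattice points is Σ gcd(|Δx|,|Δy|) = gcd(36,4) + gcd(18,27) + gcd(18,31) = 4+9+1 = 14.
By Pick's theorem A = I + B/2 − 1, so I = 522 − 14/2 + 1 = 516.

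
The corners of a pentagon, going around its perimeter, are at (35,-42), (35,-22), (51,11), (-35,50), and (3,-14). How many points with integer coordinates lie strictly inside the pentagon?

2910

Using the shoelace formula, 2A = |(35·(-22) − 35·(-42)) + (35·11 − 51·(-22)) + (51·50 − (-35)·11) + ((-35)·(-14) − 3·50) + (3·(-42) − 35·(-14))| = 5846, so the area is 2923.
The number of boundary lattice points is Σ gcd(|Δx|,|Δy|) = gcd(0,20) + gcd(16,33) + gcd(86,39) + gcd(38,64) + gcd(32,28) = 20+1+1+2+4 = 28.
By Pick's theorem A = I + B/2 − 1, so I = 2923 − 28/2 + 1 = 2910.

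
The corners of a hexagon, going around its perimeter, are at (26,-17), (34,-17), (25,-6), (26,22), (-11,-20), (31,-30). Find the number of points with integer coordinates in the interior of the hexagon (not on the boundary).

By the shoelace formula, twice the signed area is |(26·(-17) − 34·(-17)) + (34·(-6) − 25·(-17)) + (25·22 − 26·(-6)) + (26·(-20) − (-11)·22) + ((-11)·(-30) − 31·(-20)) + (31·(-17) − 26·(-30))| = 1988, so the area is 994.
Summing gcd(|Δx|,|Δy|) over the edges gives the boundary count: gcd(8,0) + gcd(9,11) + gcd(1,28) + gcd(37,42) + gcd(42,10) + gcd(5,13) = 8+1+1+1+2+1 = 14.
Pick's theorem gives I = A − B/2 + 1 = 994 − 14/2 + 1 = 988.

988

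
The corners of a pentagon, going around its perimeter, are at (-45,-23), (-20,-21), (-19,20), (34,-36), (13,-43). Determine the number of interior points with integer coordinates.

The shoelace formula gives twice the area as |((-45)·(-21) − (-20)·(-23)) + ((-20)·20 − (-19)·(-21)) + ((-19)·(-36) − 34·20) + (34·(-43) − 13·(-36)) + (13·(-23) − (-45)·(-43))| = 3538, so the area is 1769.
The number of boundary lattice points is Σ gcd(|Δx|,|Δy|) = gcd(25,2) + gcd(1,41) + gcd(53,56) + gcd(21,7) + gcd(58,20) = 1+1+1+7+2 = 12.
Pick's theorem gives I = A − B/2 + 1 = 1769 − 12/2 + 1 = 1764.

1764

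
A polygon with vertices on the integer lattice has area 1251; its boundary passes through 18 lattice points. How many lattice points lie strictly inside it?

Pick's theorem A = I + B/2 − 1 rearranges to I = A − B/2 + 1 = 1251 − 18/2 + 1 = 1243.

1243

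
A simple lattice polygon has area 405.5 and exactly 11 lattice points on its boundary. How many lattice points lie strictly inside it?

From Pick's theorem, I = A − B/2 + 1 = 405.5 − 11/2 + 1 = 401.

401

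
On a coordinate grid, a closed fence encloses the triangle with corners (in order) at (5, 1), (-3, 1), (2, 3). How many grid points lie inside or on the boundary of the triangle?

The shoelace formula gives twice the area as |(5·1 − (-3)·1) + ((-3)·3 − 2·1) + (2·1 − 5·3)| = 16, so the area is 8.
The number of boundary lattice points is Σ gcd(|Δx|,|Δy|) = gcd(8,0) + gcd(5,2) + gcd(3,2) = 8+1+1 = 10.
Pick's theorem gives I = A − B/2 + 1 = 8 − 10/2 + 1 = 4, so the closed region contains I + B = 4 + 10 = 14 lattice points.

14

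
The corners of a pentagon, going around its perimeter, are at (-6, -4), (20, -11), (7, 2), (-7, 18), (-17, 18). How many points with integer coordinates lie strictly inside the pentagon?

The shoelace formula gives twice the area as |[(-6)·(-11) − 20·(-4)] + [20·2 − 7·(-11)] + [7·18 − (-7)·2] + [(-7)·18 − (-17)·18] + [(-17)·(-4) − (-6)·18]| = 759, so the area is 759/2.
The number of boundary lattice points is Σ gcd(|Δx|,|Δy|) = gcd(26,7) + gcd(13,13) + gcd(14,16) + gcd(10,0) + gcd(11,22) = 1+13+2+10+11 = 37.
By Pick's theorem A = I + B/2 − 1, so I = 759/2 − 37/2 + 1 = 362.

362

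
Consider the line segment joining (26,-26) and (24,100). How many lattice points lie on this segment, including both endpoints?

The number of lattice points on a segment between lattice points is gcd(|Δx|,|Δy|) + 1 = gcd(2,126) + 1 = 2 + 1 = 3.

3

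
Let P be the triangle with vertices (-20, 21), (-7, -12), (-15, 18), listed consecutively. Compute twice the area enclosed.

126

Using the shoelace formula, 2A = |((-20)·(-12) − (-7)·21) + ((-7)·18 − (-15)·(-12)) + ((-15)·21 − (-20)·18)| = 126, so the area is 63.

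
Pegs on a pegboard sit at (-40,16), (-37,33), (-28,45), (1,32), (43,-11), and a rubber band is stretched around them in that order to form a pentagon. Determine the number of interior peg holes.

By the shoelace formula, twice the signed area is |((-40)·33 − (-37)·16) + ((-37)·45 − (-28)·33) + ((-28)·32 − 1·45) + (1·(-11) − 43·32) + (43·16 − (-40)·(-11))| = 3549, so the area is 1774.5.
Summing gcd(|Δx|,|Δy|) over the edges gives the boundary count: gcd(3,17) + gcd(9,12) + gcd(29,13) + gcd(42,43) + gcd(83,27) = 1+3+1+1+1 = 7.
Pick's theorem gives I = A − B/2 + 1 = 1774.5 − 7/2 + 1 = 1772.

1772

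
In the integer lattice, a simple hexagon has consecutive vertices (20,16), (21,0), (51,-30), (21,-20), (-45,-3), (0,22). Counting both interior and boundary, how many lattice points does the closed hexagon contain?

By the shoelace formula, twice the signed area is |[20·0 − 21·16] + [21·(-30) − 51·0] + [51·(-20) − 21·(-30)] + [21·(-3) − (-45)·(-20)] + [(-45)·22 − 0·(-3)] + [0·16 − 20·22]| = 3749, so the area is 3749/2.
Summing gcd(|Δx|,|Δy|) over the edges gives the boundary count: gcd(1,16) + gcd(30,30) + gcd(30,10) + gcd(66,17) + gcd(45,25) + gcd(20,6) = 1+30+10+1+5+2 = 49.
Pick's theorem gives I = A − B/2 + 1 = 3749/2 − 49/2 + 1 = 1851, so the closed region contains I + B = 1851 + 49 = 1900 lattice points.

1900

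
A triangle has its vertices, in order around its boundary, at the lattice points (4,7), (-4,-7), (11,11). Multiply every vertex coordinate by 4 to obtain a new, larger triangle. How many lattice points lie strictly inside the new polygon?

517

The shoelace formula gives twice the area as |[4·(-7) − (-4)·7] + [(-4)·11 − 11·(-7)] + [11·7 − 4·11]| = 66, so the area is 33.
Summing gcd(|Δx|,|Δy|) over the edges gives the boundary count: gcd(8,14) + gcd(15,18) + gcd(7,4) = 2+3+1 = 6.
Scaling by 4 multiplies the area by 4² = 16 (so the new area is 528) and multiplies the boundary lattice-point count by 4, giving 24.
By Pick's theorem, the interior count of the dilated polygon is 528 − 24/2 + 1 = 517.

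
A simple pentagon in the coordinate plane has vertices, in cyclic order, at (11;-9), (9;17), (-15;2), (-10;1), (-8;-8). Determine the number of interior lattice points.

394

Using the shoelace formula, 2A = |(11·17 − 9·(-9)) + (9·2 − (-15)·17) + ((-15)·1 − (-10)·2) + ((-10)·(-8) − (-8)·1) + ((-8)·(-9) − 11·(-8))| = 794, so the area is 397.
The number of boundary lattice points is Σ gcd(|Δx|,|Δy|) = gcd(2,26) + gcd(24,15) + gcd(5,1) + gcd(2,9) + gcd(19,1) = 2+3+1+1+1 = 8.
By Pick's theorem A = I + B/2 − 1, so I = 397 − 8/2 + 1 = 394.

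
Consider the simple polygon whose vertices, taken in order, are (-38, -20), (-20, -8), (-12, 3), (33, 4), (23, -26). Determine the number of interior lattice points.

The shoelace formula gives twice the area as |[(-38)·(-8) − (-20)·(-20)] + [(-20)·3 − (-12)·(-8)] + [(-12)·4 − 33·3] + [33·(-26) − 23·4] + [23·(-20) − (-38)·(-26)]| = 2797, so the area is 1398.5.
Along each edge there are gcd(|Δx|,|Δy|)+1 lattice points, so counting each shared vertex once the boundary has gcd(18,12) + gcd(8,11) + gcd(45,1) + gcd(10,30) + gcd(61,6) = 6+1+1+10+1 = 19.
By Pick's theorem A = I + B/2 − 1, so I = 1398.5 − 19/2 + 1 = 1390.

1390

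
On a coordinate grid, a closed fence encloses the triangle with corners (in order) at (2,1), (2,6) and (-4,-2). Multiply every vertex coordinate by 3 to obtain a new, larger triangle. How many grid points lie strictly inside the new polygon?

The shoelace formula gives twice the area as |(2·6 − 2·1) + (2·(-2) − (-4)·6) + ((-4)·1 − 2·(-2))| = 30, so the area is 15.
The number of boundary lattice points is Σ gcd(|Δx|,|Δy|) = gcd(0,5) + gcd(6,8) + gcd(6,3) = 5+2+3 = 10.
Scaling by 3 multiplies the area by 3² = 9 (so the new area is 135) and multiplies the boundary lattice-point count by 3, giving 30.
By Pick's theorem, the interior count of the dilated polygon is 135 − 30/2 + 1 = 121.

121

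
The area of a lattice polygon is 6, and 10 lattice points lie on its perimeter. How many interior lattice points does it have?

Pick's theorem A = I + B/2 − 1 rearranges to I = A − B/2 + 1 = 6 − 10/2 + 1 = 2.

2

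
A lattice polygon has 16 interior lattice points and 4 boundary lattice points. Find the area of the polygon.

Pick's theorem states A = I + B/2 − 1, so A = 16 + 4/2 − 1 = 17.

17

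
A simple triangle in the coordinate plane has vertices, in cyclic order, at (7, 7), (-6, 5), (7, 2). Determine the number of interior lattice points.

Using the shoelace formula, 2A = |[7·5 − (-6)·7] + [(-6)·2 − 7·5] + [7·7 − 7·2]| = 65, so the area is 65/2.
Summing gcd(|Δx|,|Δy|) over the edges gives the boundary count: gcd(13,2) + gcd(13,3) + gcd(0,5) = 1+1+5 = 7.
Pick's theorem gives I = A − B/2 + 1 = 65/2 − 7/2 + 1 = 30.

30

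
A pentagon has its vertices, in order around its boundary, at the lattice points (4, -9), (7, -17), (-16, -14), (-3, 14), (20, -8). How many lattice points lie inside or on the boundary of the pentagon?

526

By the shoelace formula, twice the signed area is |[4·(-17) − 7·(-9)] + [7·(-14) − (-16)·(-17)] + [(-16)·14 − (-3)·(-14)] + [(-3)·(-8) − 20·14] + [20·(-9) − 4·(-8)]| = 1045, so the area is 522.5.
Along each edge there are gcd(|Δx|,|Δy|)+1 lattice points, so counting each shared vertex once the boundary has gcd(3,8) + gcd(23,3) + gcd(13,28) + gcd(23,22) + gcd(16,1) = 1+1+1+1+1 = 5.
Pick's theorem gives I = A − B/2 + 1 = 522.5 − 5/2 + 1 = 521, so the closed region contains I + B = 521 + 5 = 526 lattice points.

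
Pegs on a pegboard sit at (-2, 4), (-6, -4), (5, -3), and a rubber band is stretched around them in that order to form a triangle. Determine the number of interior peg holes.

Using the shoelace formula, 2A = |[(-2)·(-4) − (-6)·4] + [(-6)·(-3) − 5·(-4)] + [5·4 − (-2)·(-3)]| = 84, so the area is 42.
The number of boundary lattice points is Σ gcd(|Δx|,|Δy|) = gcd(4,8) + gcd(11,1) + gcd(7,7) = 4+1+7 = 12.
By Pick's theorem A = I + B/2 − 1, so I = 42 − 12/2 + 1 = 37.

37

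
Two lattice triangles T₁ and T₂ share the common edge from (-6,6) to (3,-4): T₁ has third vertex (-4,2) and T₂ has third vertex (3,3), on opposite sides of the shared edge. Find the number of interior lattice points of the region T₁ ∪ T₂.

The union is the simple quadrilateral with vertices (-6,6), (-4,2), (3,-4), (3,3) in order.
The shoelace formula gives twice the area as |((-6)·2 − (-4)·6) + ((-4)·(-4) − 3·2) + (3·3 − 3·(-4)) + (3·6 − (-6)·3)| = 79, so the area is 79/2.
The number of boundary lattice points is Σ gcd(|Δx|,|Δy|) = gcd(2,4) + gcd(7,6) + gcd(0,7) + gcd(9,3) = 2+1+7+3 = 13.
By Pick's theorem I = A − B/2 + 1 = 79/2 − 13/2 + 1 = 34.

34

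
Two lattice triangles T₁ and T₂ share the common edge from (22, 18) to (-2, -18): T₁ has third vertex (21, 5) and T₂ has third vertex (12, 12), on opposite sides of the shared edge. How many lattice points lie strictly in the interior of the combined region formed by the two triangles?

233

The union is the simple quadrilateral with vertices (22, 18), (21, 5), (-2, -18), (12, 12) in order.
The shoelace formula gives twice the area as |(22·5 − 21·18) + (21·(-18) − (-2)·5) + ((-2)·12 − 12·(-18)) + (12·18 − 22·12)| = 492, so the area is 246.
The number of boundary lattice points is Σ gcd(|Δx|,|Δy|) = gcd(1,13) + gcd(23,23) + gcd(14,30) + gcd(10,6) = 1+23+2+2 = 28.
By Pick's theorem I = A − B/2 + 1 = 246 − 28/2 + 1 = 233.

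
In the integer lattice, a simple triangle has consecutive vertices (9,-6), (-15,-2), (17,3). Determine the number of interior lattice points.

122

By the shoelace formula, twice the signed area is |(9·(-2) − (-15)·(-6)) + ((-15)·3 − 17·(-2)) + (17·(-6) − 9·3)| = 248, so the area is 124.
Summing gcd(|Δx|,|Δy|) over the edges gives the boundary count: gcd(24,4) + gcd(32,5) + gcd(8,9) = 4+1+1 = 6.
Pick's theorem gives I = A − B/2 + 1 = 124 − 6/2 + 1 = 122.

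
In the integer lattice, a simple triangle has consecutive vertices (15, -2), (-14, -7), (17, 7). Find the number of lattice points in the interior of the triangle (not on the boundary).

125

By the shoelace formula, twice the signed area is |[15·(-7) − (-14)·(-2)] + [(-14)·7 − 17·(-7)] + [17·(-2) − 15·7]| = 251, so the area is 251/2.
Along each edge there are gcd(|Δx|,|Δy|)+1 lattice points, so counting each shared vertex once the boundary has gcd(29,5) + gcd(31,14) + gcd(2,9) = 1+1+1 = 3.
Pick's theorem gives I = A − B/2 + 1 = 251/2 − 3/2 + 1 = 125.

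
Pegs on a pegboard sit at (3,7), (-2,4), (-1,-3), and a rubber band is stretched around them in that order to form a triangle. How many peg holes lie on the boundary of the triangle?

4

The number of boundary lattice points is Σ gcd(|Δx|,|Δy|) = gcd(5,3) + gcd(1,7) + gcd(4,10) = 1+1+2 = 4.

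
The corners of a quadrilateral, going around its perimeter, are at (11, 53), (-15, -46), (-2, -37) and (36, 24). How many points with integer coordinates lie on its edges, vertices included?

4

Summing gcd(|Δx|,|Δy|) over the edges gives the boundary count: gcd(26,99) + gcd(13,9) + gcd(38,61) + gcd(25,29) = 1+1+1+1 = 4.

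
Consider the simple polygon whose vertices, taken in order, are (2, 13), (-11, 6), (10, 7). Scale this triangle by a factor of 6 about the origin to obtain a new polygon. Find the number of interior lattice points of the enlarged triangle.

Using the shoelace formula, 2A = |(2·6 − (-11)·13) + ((-11)·7 − 10·6) + (10·13 − 2·7)| = 134, so the area is 67.
Along each edge there are gcd(|Δx|,|Δy|)+1 lattice points, so counting each shared vertex once the boundary has gcd(13,7) + gcd(21,1) + gcd(8,6) = 1+1+2 = 4.
Scaling by 6 multiplies the area by 6² = 36 (so the new area is 2412) and multiplies the boundary lattice-point count by 6, giving 24.
By Pick's theorem, the interior count of the dilated polygon is 2412 − 24/2 + 1 = 2401.

2401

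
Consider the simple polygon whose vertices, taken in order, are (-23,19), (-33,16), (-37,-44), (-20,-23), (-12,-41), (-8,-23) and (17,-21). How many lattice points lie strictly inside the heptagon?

Using the shoelace formula, 2A = |((-23)·16 − (-33)·19) + ((-33)·(-44) − (-37)·16) + ((-37)·(-23) − (-20)·(-44)) + ((-20)·(-41) − (-12)·(-23)) + ((-12)·(-23) − (-8)·(-41)) + ((-8)·(-21) − 17·(-23)) + (17·19 − (-23)·(-21))| = 3165, so the area is 1582.5.
Along each edge there are gcd(|Δx|,|Δy|)+1 lattice points, so counting each shared vertex once the boundary has gcd(10,3) + gcd(4,60) + gcd(17,21) + gcd(8,18) + gcd(4,18) + gcd(25,2) + gcd(40,40) = 1+4+1+2+2+1+40 = 51.
Pick's theorem gives I = A − B/2 + 1 = 1582.5 − 51/2 + 1 = 1558.

1558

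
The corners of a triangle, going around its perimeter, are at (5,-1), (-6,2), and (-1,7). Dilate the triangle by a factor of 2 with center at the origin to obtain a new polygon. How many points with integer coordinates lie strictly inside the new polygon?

Using the shoelace formula, 2A = |(5·2 − (-6)·(-1)) + ((-6)·7 − (-1)·2) + ((-1)·(-1) − 5·7)| = 70, so the area is 35.
Along each edge there are gcd(|Δx|,|Δy|)+1 lattice points, so counting each shared vertex once the boundary has gcd(11,3) + gcd(5,5) + gcd(6,8) = 1+5+2 = 8.
Scaling by 2 multiplies the area by 2² = 4 (so the new area is 140) and multiplies the boundary lattice-point count by 2, giving 16.
By Pick's theorem, the interior count of the dilated polygon is 140 − 16/2 + 1 = 133.

133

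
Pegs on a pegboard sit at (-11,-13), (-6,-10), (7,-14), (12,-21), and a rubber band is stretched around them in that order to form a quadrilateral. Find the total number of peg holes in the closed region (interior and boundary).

93

The shoelace formula gives twice the area as |((-11)·(-10) − (-6)·(-13)) + ((-6)·(-14) − 7·(-10)) + (7·(-21) − 12·(-14)) + (12·(-13) − (-11)·(-21))| = 180, so the area is 90.
Summing gcd(|Δx|,|Δy|) over the edges gives the boundary count: gcd(5,3) + gcd(13,4) + gcd(5,7) + gcd(23,8) = 1+1+1+1 = 4.
Pick's theorem gives I = A − B/2 + 1 = 90 − 4/2 + 1 = 89, so the closed region contains I + B = 89 + 4 = 93 lattice points.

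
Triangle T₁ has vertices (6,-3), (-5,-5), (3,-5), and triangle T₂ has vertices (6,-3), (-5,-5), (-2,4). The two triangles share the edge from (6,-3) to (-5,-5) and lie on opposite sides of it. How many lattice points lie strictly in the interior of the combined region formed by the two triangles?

The union is the simple quadrilateral with vertices (6,-3), (3,-5), (-5,-5), (-2,4) in order.
Using the shoelace formula, 2A = |(6·(-5) − 3·(-3)) + (3·(-5) − (-5)·(-5)) + ((-5)·4 − (-2)·(-5)) + ((-2)·(-3) − 6·4)| = 109, so the area is 54.5.
The number of boundary lattice points is Σ gcd(|Δx|,|Δy|) = gcd(3,2) + gcd(8,0) + gcd(3,9) + gcd(8,7) = 1+8+3+1 = 13.
By Pick's theorem I = A − B/2 + 1 = 54.5 − 13/2 + 1 = 49.

49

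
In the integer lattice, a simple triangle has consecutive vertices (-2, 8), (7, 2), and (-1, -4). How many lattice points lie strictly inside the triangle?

49

Using the shoelace formula, 2A = |[(-2)·2 − 7·8] + [7·(-4) − (-1)·2] + [(-1)·8 − (-2)·(-4)]| = 102, so the area is 51.
Summing gcd(|Δx|,|Δy|) over the edges gives the boundary count: gcd(9,6) + gcd(8,6) + gcd(1,12) = 3+2+1 = 6.
Pick's theorem gives I = A − B/2 + 1 = 51 − 6/2 + 1 = 49.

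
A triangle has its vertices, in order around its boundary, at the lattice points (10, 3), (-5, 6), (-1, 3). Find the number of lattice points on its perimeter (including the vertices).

Summing gcd(|Δx|,|Δy|) over the edges gives the boundary count: gcd(15,3) + gcd(4,3) + gcd(11,0) = 3+1+11 = 15.

15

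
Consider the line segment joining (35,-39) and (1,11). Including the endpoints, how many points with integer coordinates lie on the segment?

The number of lattice points on a segment between lattice points is gcd(|Δx|,|Δy|) + 1 = gcd(34,50) + 1 = 2 + 1 = 3.

3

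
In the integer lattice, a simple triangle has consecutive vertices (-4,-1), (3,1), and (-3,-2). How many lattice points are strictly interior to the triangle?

3

By the shoelace formula, twice the signed area is |((-4)·1 − 3·(-1)) + (3·(-2) − (-3)·1) + ((-3)·(-1) − (-4)·(-2))| = 9, so the area is 4.5.
Along each edge there are gcd(|Δx|,|Δy|)+1 lattice points, so counting each shared vertex once the boundary has gcd(7,2) + gcd(6,3) + gcd(1,1) = 1+3+1 = 5.
By Pick's theorem A = I + B/2 − 1, so I = 4.5 − 5/2 + 1 = 3.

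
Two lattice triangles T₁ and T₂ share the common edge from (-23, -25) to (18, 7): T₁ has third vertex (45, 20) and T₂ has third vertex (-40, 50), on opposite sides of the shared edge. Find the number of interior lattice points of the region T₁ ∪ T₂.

1974

The union is the simple quadrilateral with vertices (-23, -25), (45, 20), (18, 7), (-40, 50) in order.
By the shoelace formula, twice the signed area is |((-23)·20 − 45·(-25)) + (45·7 − 18·20) + (18·50 − (-40)·7) + ((-40)·(-25) − (-23)·50)| = 3950, so the area is 1975.
Along each edge there are gcd(|Δx|,|Δy|)+1 lattice points, so counting each shared vertex once the boundary has gcd(68,45) + gcd(27,13) + gcd(58,43) + gcd(17,75) = 1+1+1+1 = 4.
By Pick's theorem I = A − B/2 + 1 = 1975 − 4/2 + 1 = 1974.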